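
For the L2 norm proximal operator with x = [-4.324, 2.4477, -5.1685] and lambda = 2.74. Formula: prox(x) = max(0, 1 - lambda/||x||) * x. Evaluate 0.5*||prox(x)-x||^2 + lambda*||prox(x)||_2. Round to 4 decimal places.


Step 1: Compute ||x||.
||x|| = 7.1695
Step 2: Compute scaling factor.
scale = max(0, 1 - 2.74/7.1695) = 0.6178
Step 3: prox(x) = [-2.6715, 1.5123, -3.1932]
||prox(x)|| = 4.4295
Step 4: Proximal objective.
0.5*||prox-x||^2 = 3.7538
lambda*||prox|| = 12.1368
Total = 15.8906


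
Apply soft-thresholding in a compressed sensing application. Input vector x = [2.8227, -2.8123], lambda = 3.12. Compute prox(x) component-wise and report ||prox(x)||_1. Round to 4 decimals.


Soft-thresholding with lambda = 3.12:
prox(2.8227) = sign(2.8227)*max(|2.8227| - 3.12, 0) = 0.0
prox(-2.8123) = sign(-2.8123)*max(|-2.8123| - 3.12, 0) = 0.0
prox(x) = [0.0, 0.0]
||prox(x)||_1 = 0.0 + 0.0 = 0.0


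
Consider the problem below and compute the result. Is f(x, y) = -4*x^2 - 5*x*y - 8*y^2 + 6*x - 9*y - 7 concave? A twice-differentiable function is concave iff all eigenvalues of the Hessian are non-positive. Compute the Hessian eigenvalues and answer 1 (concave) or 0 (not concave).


The Hessian of f(x,y) = -4*x^2 - 5*x*y - 8*y^2 + 6*x - 9*y - 7 is:
H = [[-8, -5], [-5, -16]]
Trace = -8 - 16 = -24
Determinant = -8*-16 - (-5)^2 = 103
Discriminant = (-24)^2 - 4*103 = 164.0
Eigenvalues: lambda_1 = -18.4031, lambda_2 = -5.5969
The function is concave.

1


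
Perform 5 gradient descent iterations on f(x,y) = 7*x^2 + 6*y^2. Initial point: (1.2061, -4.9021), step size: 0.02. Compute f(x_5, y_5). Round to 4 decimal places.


Gradient descent on f(x,y) = 7*x^2 + 6*y^2.
Starting point: (1.2061, -4.9021), alpha = 0.02
Step 1: grad_x = 2*7*1.2061 = 16.8854, grad_y = 2*6*-4.9021 = -58.8252
  x_1 = 1.2061 - 0.02*16.8854 = 0.8684
  y_1 = -4.9021 - 0.02*-58.8252 = -3.7256
Step 2: grad_x = 2*7*0.8684 = 12.1575, grad_y = 2*6*-3.7256 = -44.7072
  x_2 = 0.8684 - 0.02*12.1575 = 0.6252
  y_2 = -3.7256 - 0.02*-44.7072 = -2.8315
Step 3: grad_x = 2*7*0.6252 = 8.7534, grad_y = 2*6*-2.8315 = -33.9774
  x_3 = 0.6252 - 0.02*8.7534 = 0.4502
  y_3 = -2.8315 - 0.02*-33.9774 = -2.1519
Step 4: grad_x = 2*7*0.4502 = 6.3024, grad_y = 2*6*-2.1519 = -25.8229
  x_4 = 0.4502 - 0.02*6.3024 = 0.3241
  y_4 = -2.1519 - 0.02*-25.8229 = -1.6354
Step 5: grad_x = 2*7*0.3241 = 4.5378, grad_y = 2*6*-1.6354 = -19.6254
  x_5 = 0.3241 - 0.02*4.5378 = 0.2334
  y_5 = -1.6354 - 0.02*-19.6254 = -1.2429
f(0.2334, -1.2429) = 7*0.2334^2 + 6*(-1.2429)^2 = 9.6506


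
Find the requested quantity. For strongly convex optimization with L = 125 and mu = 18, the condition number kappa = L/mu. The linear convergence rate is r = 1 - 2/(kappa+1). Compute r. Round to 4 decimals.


Step 1: Compute the condition number.
kappa = L/mu = 125/18 = 6.9444
Step 2: Compute the convergence rate.
r = 1 - 2/(kappa + 1) = 1 - 2*mu/(L + mu) = (L - mu)/(L + mu) = 107/143 = 0.7483


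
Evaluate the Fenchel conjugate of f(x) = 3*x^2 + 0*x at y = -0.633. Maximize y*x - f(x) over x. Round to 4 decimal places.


f*(y) = sup_x {y*x - a*x^2 - b*x} = sup_x {(y-b)*x - a*x^2}
FOC: (y - b) - 2a*x = 0 => x* = (y - b)/(2a)
x* = (-0.633 - 0)/(2*3) = -0.1055
f*(-0.633) = (y-b)^2/(4a) = (-0.633 - 0)^2/(4*3)
= 0.4007/12 = 0.0334


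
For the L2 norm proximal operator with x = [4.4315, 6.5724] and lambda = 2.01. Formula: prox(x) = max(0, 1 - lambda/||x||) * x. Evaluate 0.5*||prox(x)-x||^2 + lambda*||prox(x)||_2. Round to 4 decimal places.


Step 1: Compute ||x||.
||x|| = 7.9268
Step 2: Compute scaling factor.
scale = max(0, 1 - 2.01/7.9268) = 0.7464
Step 3: prox(x) = [3.3078, 4.9058]
||prox(x)|| = 5.9168
Step 4: Proximal objective.
0.5*||prox-x||^2 = 2.0201
lambda*||prox|| = 11.8928
Total = 13.9129


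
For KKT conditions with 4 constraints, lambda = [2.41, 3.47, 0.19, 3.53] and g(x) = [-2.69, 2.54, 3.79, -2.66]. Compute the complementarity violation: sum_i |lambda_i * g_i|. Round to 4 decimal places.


KKT complementary slackness check:
lambda_1 * g_1 = 2.41 * -2.69 = -6.4829
lambda_2 * g_2 = 3.47 * 2.54 = 8.8138
lambda_3 * g_3 = 0.19 * 3.79 = 0.7201
lambda_4 * g_4 = 3.53 * -2.66 = -9.3898
Total violation = 6.4829 + 8.8138 + 0.7201 + 9.3898 = 25.4066


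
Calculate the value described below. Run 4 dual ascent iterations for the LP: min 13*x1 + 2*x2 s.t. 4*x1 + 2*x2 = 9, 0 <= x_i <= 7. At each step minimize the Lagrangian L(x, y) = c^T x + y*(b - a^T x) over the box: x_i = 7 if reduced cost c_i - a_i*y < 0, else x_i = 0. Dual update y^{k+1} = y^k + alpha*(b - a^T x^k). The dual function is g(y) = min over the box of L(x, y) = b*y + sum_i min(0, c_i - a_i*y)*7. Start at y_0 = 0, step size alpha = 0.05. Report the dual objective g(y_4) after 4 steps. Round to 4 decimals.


Dual ascent for LP: min 13*x1 + 2*x2, 4*x1 + 2*x2 = 9, 0 <= x_i <= 7
Step 1: y^k = 0.0, reduced costs: (13.0, 2.0)
  x^k = (0.0, 0.0), subgradient = b - a^T x = 9.0
  y^{k+1} = 0.0 + 0.05*9.0 = 0.45
Step 2: y^k = 0.45, reduced costs: (11.2, 1.1)
  x^k = (0.0, 0.0), subgradient = b - a^T x = 9.0
  y^{k+1} = 0.45 + 0.05*9.0 = 0.9
Step 3: y^k = 0.9, reduced costs: (9.4, 0.2)
  x^k = (0.0, 0.0), subgradient = b - a^T x = 9.0
  y^{k+1} = 0.9 + 0.05*9.0 = 1.35
Step 4: y^k = 1.35, reduced costs: (7.6, -0.7)
  x^k = (0.0, 7.0), subgradient = b - a^T x = -5.0
  y^{k+1} = 1.35 + 0.05*-5.0 = 1.1
Dual objective at y_4 = 1.1: reduced costs (8.6, -0.2), box minimizer x = (0.0, 7.0)
g(y_4) = b*y + (c1 - a1*y)*x1 + (c2 - a2*y)*x2 = 9*1.1 + 8.6*0.0 + (-0.2)*7.0 = 9.9 + 0.0 - 1.4 = 8.5


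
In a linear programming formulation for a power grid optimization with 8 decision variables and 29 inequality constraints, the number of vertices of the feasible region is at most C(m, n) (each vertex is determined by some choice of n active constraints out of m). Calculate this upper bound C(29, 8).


Each vertex corresponds to some choice of n active constraints out of m, so the number of vertices is at most C(m, n) = m! / (n!(m-n)!).
m = 29, n = 8
Numerator: 29 * 28 * 27 * 26 * 25 * 24 * 23 * 22
Denominator: 8! = 40320
C(29, 8) = 4292145


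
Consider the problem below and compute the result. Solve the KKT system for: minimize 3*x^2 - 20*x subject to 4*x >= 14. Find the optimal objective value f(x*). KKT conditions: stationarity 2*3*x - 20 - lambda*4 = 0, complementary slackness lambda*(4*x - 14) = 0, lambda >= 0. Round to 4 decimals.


Step 1: Try lambda = 0 (constraint inactive).
x_unc = 20/(2*3) = 3.3333
Check: 4*3.3333 = 13.3332 < 14 -- violated!
Step 2: Constraint must be active: 4*x = 14
x* = 14/4 = 3.5
lambda = (2*3*3.5 - 20)/4 = 0.25
Step 3: Compute optimal value.
f(x*) = 3*3.5^2 - 20*3.5 = -33.25


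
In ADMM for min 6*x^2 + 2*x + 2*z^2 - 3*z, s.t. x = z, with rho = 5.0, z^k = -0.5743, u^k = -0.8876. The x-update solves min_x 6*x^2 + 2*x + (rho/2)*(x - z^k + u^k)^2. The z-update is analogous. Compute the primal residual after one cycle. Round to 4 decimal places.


ADMM iteration with rho = 5.0, z^k = -0.5743, u^k = -0.8876
Step 1: x-update.
Minimize 6*x^2 + 2*x + (5.0/2)*(x + 0.5743 - 0.8876)^2
FOC: (2*6 + 5.0)*x = -2 + 5.0*(-0.5743 + 0.8876)
x^{k+1} = -0.0255
Step 2: z-update.
Minimize 2*z^2 - 3*z + (5.0/2)*(-0.0255 - z - 0.8876)^2
FOC: (2*2 + 5.0)*z = 3 + 5.0*(-0.0255 - 0.8876)
z^{k+1} = -0.1739
Step 3: u-update.
u^{k+1} = -0.8876 - 0.0255 + 0.1739 = -0.7392
Step 4: Primal residual = |-0.0255 + 0.1739| = 0.1484


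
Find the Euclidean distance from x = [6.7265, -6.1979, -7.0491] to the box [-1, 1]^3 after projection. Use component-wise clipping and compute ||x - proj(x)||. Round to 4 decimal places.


Project each component onto [-1, 1].
clip(6.7265) = 1.0, clip(-6.1979) = -1.0, clip(-7.0491) = -1.0
Projection = [1.0, -1.0, -1.0]
Squared diffs: [32.7928, 27.0182, 36.5916]
Distance = sqrt(96.4026) = 9.8185


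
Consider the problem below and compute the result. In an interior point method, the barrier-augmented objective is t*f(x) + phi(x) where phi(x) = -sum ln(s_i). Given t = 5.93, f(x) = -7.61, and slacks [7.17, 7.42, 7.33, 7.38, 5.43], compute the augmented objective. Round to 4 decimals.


Step 1: Compute log-barrier.
ln values: [1.9699, 2.0042, 1.992, 1.9988, 1.6919]
phi = -(1.9699 + 2.0042 + 1.992 + 1.9988 + 1.6919) = -9.6568
Step 2: Compute augmented objective.
t*f(x) = 5.93*-7.61 = -45.1273
Total = -45.1273 - 9.6568 = -54.7841


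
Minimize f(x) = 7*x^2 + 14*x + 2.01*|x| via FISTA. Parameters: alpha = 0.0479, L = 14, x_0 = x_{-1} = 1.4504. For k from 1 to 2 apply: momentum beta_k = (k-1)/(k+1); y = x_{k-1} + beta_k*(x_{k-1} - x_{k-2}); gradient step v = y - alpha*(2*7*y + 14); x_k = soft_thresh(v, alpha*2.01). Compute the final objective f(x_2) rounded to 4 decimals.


FISTA on f(x) = 7*x^2 + 14*x + 2.01*|x|
L = 14, alpha = 0.0479
Iteration 1: beta = 0.0, y = 1.4504 + 0.0*(1.4504 - 1.4504) = 1.4504
  grad(y) = 34.3056, v = y - alpha*grad = -0.1928
  prox(v) = soft_thresh(-0.1928, 0.0963) = -0.0966
Iteration 2: beta = 0.3333, y = -0.0966 + 0.3333*(-0.0966 - 1.4504) = -0.6122
  grad(y) = 5.429, v = y - alpha*grad = -0.8723
  prox(v) = soft_thresh(-0.8723, 0.0963) = -0.776
f(x_2) = 7*(-0.776)^2 + 14*(-0.776) + 2.01*|-0.776| = -5.089


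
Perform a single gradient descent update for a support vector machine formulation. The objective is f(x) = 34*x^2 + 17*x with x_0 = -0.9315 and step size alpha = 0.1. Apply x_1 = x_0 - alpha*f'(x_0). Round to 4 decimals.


We compute the gradient at x_0 and apply the update.
f'(x) = 68*x + 17
f'(-0.9315) = 68*-0.9315 + 17 = -46.342
x_1 = -0.9315 - 0.1*-46.342 = 3.7027


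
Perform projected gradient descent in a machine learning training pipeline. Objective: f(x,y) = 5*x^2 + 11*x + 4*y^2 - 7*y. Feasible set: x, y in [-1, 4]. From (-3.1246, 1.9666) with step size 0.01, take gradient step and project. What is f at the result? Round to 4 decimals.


Step 1: Compute gradient at (-3.1246, 1.9666).
grad_x = 2*5*-3.1246 + 11 = -20.246
grad_y = 2*4*1.9666 - 7 = 8.7328
Step 2: Gradient step.
x_raw = -3.1246 - 0.01*-20.246 = -2.9221
y_raw = 1.9666 - 0.01*8.7328 = 1.8793
Step 3: Project onto [-1, 4].
x_proj = clip(-2.9221) = -1.0
y_proj = clip(1.8793) = 1.8793
Step 4: Evaluate f.
f(-1.0, 1.8793) = -5.0283


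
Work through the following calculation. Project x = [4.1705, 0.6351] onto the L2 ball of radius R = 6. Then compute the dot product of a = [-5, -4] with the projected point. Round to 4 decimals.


Step 1: Compute ||x|| (intermediates to 6 decimals).
||x|| = sqrt(4.1705^2 + 0.6351^2) = 4.218581
Step 2: Project.
Since ||x|| <= R, proj = x (no scaling needed).
proj(x) = [4.1705, 0.6351]
Step 3: Dot product.
a^T * proj(x) = -5*4.1705 - 4*0.6351 = -23.3929


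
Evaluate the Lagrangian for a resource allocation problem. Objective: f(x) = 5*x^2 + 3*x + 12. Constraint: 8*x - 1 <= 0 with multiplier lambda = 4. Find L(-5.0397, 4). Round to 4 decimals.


Step 1: Evaluate f(x).
f(-5.0397) = 5*(-5.0397)^2 + 3*(-5.0397) + 12 = 123.8738
Step 2: Evaluate g(x).
g(-5.0397) = 8*-5.0397 - 1 = -41.3176
Step 3: Compute Lagrangian.
L = 123.8738 + 4*-41.3176 = -41.3966


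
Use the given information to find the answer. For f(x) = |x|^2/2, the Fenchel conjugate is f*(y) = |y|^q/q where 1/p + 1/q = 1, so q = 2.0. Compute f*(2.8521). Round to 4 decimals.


The conjugate exponent q satisfies 1/p + 1/q = 1.
p = 2, so q = 2/(2 - 1) = 2.0
|y|^q = 2.8521^2.0 = 8.1345
f*(2.8521) = 8.1345 / 2.0 = 4.0672


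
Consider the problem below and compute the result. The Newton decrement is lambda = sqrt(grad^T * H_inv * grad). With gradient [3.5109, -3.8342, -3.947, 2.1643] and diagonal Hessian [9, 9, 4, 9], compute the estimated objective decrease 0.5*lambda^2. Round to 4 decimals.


Step 1: H is diagonal, so H^(-1) * g = [0.3901, -0.426, -0.9868, 0.2405].
Step 2: g^T H^(-1) g = sum_i g_i^2 / H_ii
  = (3.5109)^2/9 + (-3.8342)^2/9 + (-3.947)^2/4 + (2.1643)^2/9
  = 1.3696 + 1.6335 + 3.8947 + 0.5205 = 7.4182
Step 3: Objective decrease = 0.5 * g^T H^(-1) g = 3.7091


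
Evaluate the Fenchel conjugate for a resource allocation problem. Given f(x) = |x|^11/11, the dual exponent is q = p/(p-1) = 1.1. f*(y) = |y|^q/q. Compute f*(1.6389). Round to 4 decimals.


The conjugate exponent q satisfies 1/p + 1/q = 1.
p = 11, so q = 11/(11 - 1) = 1.1
|y|^q = 1.6389^1.1 = 1.7219
f*(1.6389) = 1.7219 / 1.1 = 1.5654


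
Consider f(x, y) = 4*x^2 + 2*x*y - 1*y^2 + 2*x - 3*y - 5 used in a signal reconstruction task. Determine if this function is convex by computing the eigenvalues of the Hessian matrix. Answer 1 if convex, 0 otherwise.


The Hessian of f(x,y) = 4*x^2 + 2*x*y - 1*y^2 + 2*x - 3*y - 5 is:
H = [[8, 2], [2, -2]]
Trace = 8 - 2 = 6
Determinant = 8*-2 - (2)^2 = -20
Discriminant = (6)^2 - 4*-20 = 116.0
Eigenvalues: lambda_1 = -2.3852, lambda_2 = 8.3852
The function is not convex.

0


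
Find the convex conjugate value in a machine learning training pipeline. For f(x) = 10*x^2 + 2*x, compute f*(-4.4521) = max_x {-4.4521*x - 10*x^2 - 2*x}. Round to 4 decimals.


f*(y) = sup_x {y*x - a*x^2 - b*x} = sup_x {(y-b)*x - a*x^2}
FOC: (y - b) - 2a*x = 0 => x* = (y - b)/(2a)
x* = (-4.4521 - 2)/(2*10) = -0.3226
f*(-4.4521) = (y-b)^2/(4a) = (-4.4521 - 2)^2/(4*10)
= 41.6296/40 = 1.0407


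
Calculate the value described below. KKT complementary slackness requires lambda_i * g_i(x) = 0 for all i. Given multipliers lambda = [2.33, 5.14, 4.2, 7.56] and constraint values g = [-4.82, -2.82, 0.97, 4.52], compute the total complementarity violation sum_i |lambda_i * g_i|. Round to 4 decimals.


KKT complementary slackness check:
lambda_1 * g_1 = 2.33 * -4.82 = -11.2306
lambda_2 * g_2 = 5.14 * -2.82 = -14.4948
lambda_3 * g_3 = 4.2 * 0.97 = 4.074
lambda_4 * g_4 = 7.56 * 4.52 = 34.1712
Total violation = 11.2306 + 14.4948 + 4.074 + 34.1712 = 63.9706


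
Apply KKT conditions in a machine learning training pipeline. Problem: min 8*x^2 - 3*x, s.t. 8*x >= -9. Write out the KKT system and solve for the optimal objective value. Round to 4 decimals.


Step 1: Try lambda = 0 (constraint inactive).
Stationarity: 2*8*x - 3 = 0
x* = 3/(2*8) = 0.1875
Check constraint: 8*0.1875 = 1.5 >= -9 -- satisfied.
Step 2: Compute optimal value.
f(x*) = 8*0.1875^2 - 3*0.1875 = -0.2813


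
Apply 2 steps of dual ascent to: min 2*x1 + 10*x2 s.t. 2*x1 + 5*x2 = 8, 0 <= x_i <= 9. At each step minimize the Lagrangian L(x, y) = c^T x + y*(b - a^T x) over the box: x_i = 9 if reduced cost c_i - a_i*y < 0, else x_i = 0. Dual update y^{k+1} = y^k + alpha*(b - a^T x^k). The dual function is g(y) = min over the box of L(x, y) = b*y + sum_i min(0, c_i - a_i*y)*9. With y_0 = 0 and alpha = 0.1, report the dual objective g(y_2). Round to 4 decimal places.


Dual ascent for LP: min 2*x1 + 10*x2, 2*x1 + 5*x2 = 8, 0 <= x_i <= 9
Step 1: y^k = 0.0, reduced costs: (2.0, 10.0)
  x^k = (0.0, 0.0), subgradient = b - a^T x = 8.0
  y^{k+1} = 0.0 + 0.1*8.0 = 0.8
Step 2: y^k = 0.8, reduced costs: (0.4, 6.0)
  x^k = (0.0, 0.0), subgradient = b - a^T x = 8.0
  y^{k+1} = 0.8 + 0.1*8.0 = 1.6
Dual objective at y_2 = 1.6: reduced costs (-1.2, 2.0), box minimizer x = (9.0, 0.0)
g(y_2) = b*y + (c1 - a1*y)*x1 + (c2 - a2*y)*x2 = 8*1.6 + (-1.2)*9.0 + 2.0*0.0 = 12.8 - 10.8 + 0.0 = 2.0


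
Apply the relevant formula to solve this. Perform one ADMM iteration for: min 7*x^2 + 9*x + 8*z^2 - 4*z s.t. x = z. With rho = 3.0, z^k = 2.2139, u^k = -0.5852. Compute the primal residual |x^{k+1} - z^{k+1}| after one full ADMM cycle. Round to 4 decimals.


ADMM iteration with rho = 3.0, z^k = 2.2139, u^k = -0.5852
Step 1: x-update.
Minimize 7*x^2 + 9*x + (3.0/2)*(x - 2.2139 - 0.5852)^2
FOC: (2*7 + 3.0)*x = -9 + 3.0*(2.2139 + 0.5852)
x^{k+1} = -0.0355
Step 2: z-update.
Minimize 8*z^2 - 4*z + (3.0/2)*(-0.0355 - z - 0.5852)^2
FOC: (2*8 + 3.0)*z = 4 + 3.0*(-0.0355 - 0.5852)
z^{k+1} = 0.1125
Step 3: u-update.
u^{k+1} = -0.5852 - 0.0355 - 0.1125 = -0.7332
Step 4: Primal residual = |-0.0355 - 0.1125| = 0.148


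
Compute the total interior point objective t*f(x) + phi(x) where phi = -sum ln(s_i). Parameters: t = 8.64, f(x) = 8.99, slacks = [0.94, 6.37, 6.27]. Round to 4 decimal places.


Step 1: Compute log-barrier.
ln values: [-0.0619, 1.8516, 1.8358]
phi = -(-0.0619 + 1.8516 + 1.8358) = -3.6255
Step 2: Compute augmented objective.
t*f(x) = 8.64*8.99 = 77.6736
Total = 77.6736 - 3.6255 = 74.0481


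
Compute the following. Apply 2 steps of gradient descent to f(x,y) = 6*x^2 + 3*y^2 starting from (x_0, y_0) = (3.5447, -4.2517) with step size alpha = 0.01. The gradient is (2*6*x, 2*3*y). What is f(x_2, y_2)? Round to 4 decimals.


Gradient descent on f(x,y) = 6*x^2 + 3*y^2.
Starting point: (3.5447, -4.2517), alpha = 0.01
Step 1: grad_x = 2*6*3.5447 = 42.5364, grad_y = 2*3*-4.2517 = -25.5102
  x_1 = 3.5447 - 0.01*42.5364 = 3.1193
  y_1 = -4.2517 - 0.01*-25.5102 = -3.9966
Step 2: grad_x = 2*6*3.1193 = 37.432, grad_y = 2*3*-3.9966 = -23.9796
  x_2 = 3.1193 - 0.01*37.432 = 2.745
  y_2 = -3.9966 - 0.01*-23.9796 = -3.7568
f(2.745, -3.7568) = 6*2.745^2 + 3*(-3.7568)^2 = 87.5514


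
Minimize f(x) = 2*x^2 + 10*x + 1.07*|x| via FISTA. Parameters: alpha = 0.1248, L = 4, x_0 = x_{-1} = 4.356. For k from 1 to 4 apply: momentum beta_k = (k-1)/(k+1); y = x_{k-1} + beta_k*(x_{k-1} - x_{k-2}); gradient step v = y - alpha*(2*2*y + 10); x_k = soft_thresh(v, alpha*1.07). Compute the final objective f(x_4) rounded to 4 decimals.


FISTA on f(x) = 2*x^2 + 10*x + 1.07*|x|
L = 4, alpha = 0.1248
Iteration 1: beta = 0.0, y = 4.356 + 0.0*(4.356 - 4.356) = 4.356
  grad(y) = 27.424, v = y - alpha*grad = 0.9335
  prox(v) = soft_thresh(0.9335, 0.1335) = 0.7999
Iteration 2: beta = 0.3333, y = 0.7999 + 0.3333*(0.7999 - 4.356) = -0.3854
  grad(y) = 8.4584, v = y - alpha*grad = -1.441
  prox(v) = soft_thresh(-1.441, 0.1335) = -1.3075
Iteration 3: beta = 0.5, y = -1.3075 + 0.5*(-1.3075 - 0.7999) = -2.3612
  grad(y) = 0.5553, v = y - alpha*grad = -2.4305
  prox(v) = soft_thresh(-2.4305, 0.1335) = -2.2969
Iteration 4: beta = 0.6, y = -2.2969 + 0.6*(-2.2969 + 1.3075) = -2.8906
  grad(y) = -1.5625, v = y - alpha*grad = -2.6956
  prox(v) = soft_thresh(-2.6956, 0.1335) = -2.5621
f(x_4) = 2*(-2.5621)^2 + 10*(-2.5621) + 1.07*|-2.5621| = -9.7509


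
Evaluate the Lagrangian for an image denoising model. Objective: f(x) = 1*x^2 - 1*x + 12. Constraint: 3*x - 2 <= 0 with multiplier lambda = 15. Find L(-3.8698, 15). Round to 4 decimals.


Step 1: Evaluate f(x).
f(-3.8698) = 1*(-3.8698)^2 - 1*(-3.8698) + 12 = 30.8452
Step 2: Evaluate g(x).
g(-3.8698) = 3*-3.8698 - 2 = -13.6094
Step 3: Compute Lagrangian.
L = 30.8452 + 15*-13.6094 = -173.2958


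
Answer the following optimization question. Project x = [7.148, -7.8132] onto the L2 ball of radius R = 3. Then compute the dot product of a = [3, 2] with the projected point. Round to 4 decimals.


Step 1: Compute ||x|| (intermediates to 6 decimals).
||x|| = sqrt(7.148^2 + (-7.8132)^2) = 10.589617
Step 2: Project.
Since ||x|| > R, scale = R/||x|| = 3/10.589617 = 0.283296, proj(x) = scale * x
proj(x) = [2.025, -2.213448]
Step 3: Dot product.
a^T * proj(x) = 3*2.025 + 2*(-2.213448) = 1.6481


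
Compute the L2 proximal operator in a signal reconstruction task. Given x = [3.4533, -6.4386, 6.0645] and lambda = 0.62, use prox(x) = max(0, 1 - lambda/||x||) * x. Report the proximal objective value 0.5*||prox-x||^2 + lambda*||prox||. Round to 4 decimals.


Step 1: Compute ||x||.
||x|| = 9.4952
Step 2: Compute scaling factor.
scale = max(0, 1 - 0.62/9.4952) = 0.9347
Step 3: prox(x) = [3.2278, -6.0182, 5.6685]
||prox(x)|| = 8.8752
Step 4: Proximal objective.
0.5*||prox-x||^2 = 0.1922
lambda*||prox|| = 5.5026
Total = 5.6948


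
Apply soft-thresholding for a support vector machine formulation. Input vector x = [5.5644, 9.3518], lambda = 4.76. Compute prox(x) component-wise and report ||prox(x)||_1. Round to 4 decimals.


Soft-thresholding with lambda = 4.76:
prox(5.5644) = sign(5.5644)*max(|5.5644| - 4.76, 0) = 0.8044
prox(9.3518) = sign(9.3518)*max(|9.3518| - 4.76, 0) = 4.5918
prox(x) = [0.8044, 4.5918]
||prox(x)||_1 = 0.8044 + 4.5918 = 5.3962


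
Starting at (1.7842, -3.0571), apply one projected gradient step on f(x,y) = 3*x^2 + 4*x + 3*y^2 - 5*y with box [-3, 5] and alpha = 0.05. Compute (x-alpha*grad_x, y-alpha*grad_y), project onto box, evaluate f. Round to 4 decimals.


Step 1: Compute gradient at (1.7842, -3.0571).
grad_x = 2*3*1.7842 + 4 = 14.7052
grad_y = 2*3*-3.0571 - 5 = -23.3426
Step 2: Gradient step.
x_raw = 1.7842 - 0.05*14.7052 = 1.0489
y_raw = -3.0571 - 0.05*-23.3426 = -1.89
Step 3: Project onto [-3, 5].
x_proj = clip(1.0489) = 1.0489
y_proj = clip(-1.89) = -1.89
Step 4: Evaluate f.
f(1.0489, -1.89) = 27.6624


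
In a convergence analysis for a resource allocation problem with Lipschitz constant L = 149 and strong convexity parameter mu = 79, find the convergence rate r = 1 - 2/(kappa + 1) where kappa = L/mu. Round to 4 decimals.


Step 1: Compute the condition number.
kappa = L/mu = 149/79 = 1.8861
Step 2: Compute the convergence rate.
r = 1 - 2/(kappa + 1) = 1 - 2*mu/(L + mu) = (L - mu)/(L + mu) = 70/228 = 0.307


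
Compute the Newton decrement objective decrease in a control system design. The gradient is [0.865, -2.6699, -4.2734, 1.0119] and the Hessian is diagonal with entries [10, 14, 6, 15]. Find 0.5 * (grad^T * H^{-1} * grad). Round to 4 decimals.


Step 1: H is diagonal, so H^(-1) * g = [0.0865, -0.1907, -0.7122, 0.0675].
Step 2: g^T H^(-1) g = sum_i g_i^2 / H_ii
  = (0.865)^2/10 + (-2.6699)^2/14 + (-4.2734)^2/6 + (1.0119)^2/15
  = 0.0748 + 0.5092 + 3.0437 + 0.0683 = 3.6959
Step 3: Objective decrease = 0.5 * g^T H^(-1) g = 1.848


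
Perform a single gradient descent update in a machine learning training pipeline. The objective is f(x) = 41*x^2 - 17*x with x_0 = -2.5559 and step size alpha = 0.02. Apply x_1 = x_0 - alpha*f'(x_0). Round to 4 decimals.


We compute the gradient at x_0 and apply the update.
f'(x) = 82*x - 17
f'(-2.5559) = 82*-2.5559 - 17 = -226.5838
x_1 = -2.5559 - 0.02*-226.5838 = 1.9758


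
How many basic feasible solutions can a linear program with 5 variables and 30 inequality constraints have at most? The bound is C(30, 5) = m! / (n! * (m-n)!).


Each vertex corresponds to some choice of n active constraints out of m, so the number of vertices is at most C(m, n) = m! / (n!(m-n)!).
m = 30, n = 5
Numerator: 30 * 29 * 28 * 27 * 26
Denominator: 5! = 120
C(30, 5) = 142506


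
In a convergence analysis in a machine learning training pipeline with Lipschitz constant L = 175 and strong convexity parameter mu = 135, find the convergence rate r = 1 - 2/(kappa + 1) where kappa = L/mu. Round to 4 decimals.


Step 1: Compute the condition number.
kappa = L/mu = 175/135 = 1.2963
Step 2: Compute the convergence rate.
r = 1 - 2/(kappa + 1) = 1 - 2*mu/(L + mu) = (L - mu)/(L + mu) = 40/310 = 0.129


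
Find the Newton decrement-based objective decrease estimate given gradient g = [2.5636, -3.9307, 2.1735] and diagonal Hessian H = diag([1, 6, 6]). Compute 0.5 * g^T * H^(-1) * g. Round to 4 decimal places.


Step 1: H is diagonal, so H^(-1) * g = [2.5636, -0.6551, 0.3623].
Step 2: g^T H^(-1) g = sum_i g_i^2 / H_ii
  = (2.5636)^2/1 + (-3.9307)^2/6 + (2.1735)^2/6
  = 6.572 + 2.5751 + 0.7874 = 9.9345
Step 3: Objective decrease = 0.5 * g^T H^(-1) g = 4.9672


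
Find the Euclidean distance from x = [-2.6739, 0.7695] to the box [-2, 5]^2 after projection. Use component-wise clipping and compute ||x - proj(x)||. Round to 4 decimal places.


Project each component onto [-2, 5].
clip(-2.6739) = -2.0, clip(0.7695) = 0.7695
Projection = [-2.0, 0.7695]
Squared diffs: [0.4541, 0.0]
Distance = sqrt(0.4541) = 0.6739


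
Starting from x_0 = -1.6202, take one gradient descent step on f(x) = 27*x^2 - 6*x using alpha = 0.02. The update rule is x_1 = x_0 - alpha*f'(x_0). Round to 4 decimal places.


We compute the gradient at x_0 and apply the update.
f'(x) = 54*x - 6
f'(-1.6202) = 54*-1.6202 - 6 = -93.4908
x_1 = -1.6202 - 0.02*-93.4908 = 0.2496


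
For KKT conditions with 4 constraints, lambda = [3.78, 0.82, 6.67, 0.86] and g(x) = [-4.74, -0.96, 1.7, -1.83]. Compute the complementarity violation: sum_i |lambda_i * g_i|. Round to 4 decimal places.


KKT complementary slackness check:
lambda_1 * g_1 = 3.78 * -4.74 = -17.9172
lambda_2 * g_2 = 0.82 * -0.96 = -0.7872
lambda_3 * g_3 = 6.67 * 1.7 = 11.339
lambda_4 * g_4 = 0.86 * -1.83 = -1.5738
Total violation = 17.9172 + 0.7872 + 11.339 + 1.5738 = 31.6172


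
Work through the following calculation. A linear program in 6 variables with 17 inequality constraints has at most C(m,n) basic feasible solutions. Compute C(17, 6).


Each vertex corresponds to some choice of n active constraints out of m, so the number of vertices is at most C(m, n) = m! / (n!(m-n)!).
m = 17, n = 6
Numerator: 17 * 16 * 15 * 14 * 13 * 12
Denominator: 6! = 720
C(17, 6) = 12376


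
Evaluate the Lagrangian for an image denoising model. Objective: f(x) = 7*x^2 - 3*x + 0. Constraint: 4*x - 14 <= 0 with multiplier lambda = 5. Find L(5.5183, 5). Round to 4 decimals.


Step 1: Evaluate f(x).
f(5.5183) = 7*5.5183^2 - 3*5.5183 + 0 = 196.6065
Step 2: Evaluate g(x).
g(5.5183) = 4*5.5183 - 14 = 8.0732
Step 3: Compute Lagrangian.
L = 196.6065 + 5*8.0732 = 236.9725


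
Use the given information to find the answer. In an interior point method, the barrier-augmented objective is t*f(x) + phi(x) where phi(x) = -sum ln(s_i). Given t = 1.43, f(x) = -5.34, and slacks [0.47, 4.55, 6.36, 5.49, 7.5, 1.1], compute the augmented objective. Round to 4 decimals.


Step 1: Compute log-barrier.
ln values: [-0.755, 1.5151, 1.85, 1.7029, 2.0149, 0.0953]
phi = -(-0.755 + 1.5151 + 1.85 + 1.7029 + 2.0149 + 0.0953) = -6.4233
Step 2: Compute augmented objective.
t*f(x) = 1.43*-5.34 = -7.6362
Total = -7.6362 - 6.4233 = -14.0595


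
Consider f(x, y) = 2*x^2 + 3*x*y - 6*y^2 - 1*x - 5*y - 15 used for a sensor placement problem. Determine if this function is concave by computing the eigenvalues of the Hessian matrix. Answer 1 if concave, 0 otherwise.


The Hessian of f(x,y) = 2*x^2 + 3*x*y - 6*y^2 - 1*x - 5*y - 15 is:
H = [[4, 3], [3, -12]]
Trace = 4 - 12 = -8
Determinant = 4*-12 - (3)^2 = -57
Discriminant = (-8)^2 - 4*-57 = 292.0
Eigenvalues: lambda_1 = -12.544, lambda_2 = 4.544
The function is not concave.

0


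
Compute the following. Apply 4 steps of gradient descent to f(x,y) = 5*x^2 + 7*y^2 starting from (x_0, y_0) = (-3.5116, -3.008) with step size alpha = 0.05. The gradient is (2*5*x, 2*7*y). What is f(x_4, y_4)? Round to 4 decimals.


Gradient descent on f(x,y) = 5*x^2 + 7*y^2.
Starting point: (-3.5116, -3.008), alpha = 0.05
Step 1: grad_x = 2*5*-3.5116 = -35.116, grad_y = 2*7*-3.008 = -42.112
  x_1 = -3.5116 - 0.05*-35.116 = -1.7558
  y_1 = -3.008 - 0.05*-42.112 = -0.9024
Step 2: grad_x = 2*5*-1.7558 = -17.558, grad_y = 2*7*-0.9024 = -12.6336
  x_2 = -1.7558 - 0.05*-17.558 = -0.8779
  y_2 = -0.9024 - 0.05*-12.6336 = -0.2707
Step 3: grad_x = 2*5*-0.8779 = -8.779, grad_y = 2*7*-0.2707 = -3.7901
  x_3 = -0.8779 - 0.05*-8.779 = -0.439
  y_3 = -0.2707 - 0.05*-3.7901 = -0.0812
Step 4: grad_x = 2*5*-0.439 = -4.3895, grad_y = 2*7*-0.0812 = -1.137
  x_4 = -0.439 - 0.05*-4.3895 = -0.2195
  y_4 = -0.0812 - 0.05*-1.137 = -0.0244
f(-0.2195, -0.0244) = 5*(-0.2195)^2 + 7*(-0.0244)^2 = 0.245


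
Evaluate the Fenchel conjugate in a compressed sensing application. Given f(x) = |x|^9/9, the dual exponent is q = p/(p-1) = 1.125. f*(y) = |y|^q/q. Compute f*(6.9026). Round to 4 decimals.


The conjugate exponent q satisfies 1/p + 1/q = 1.
p = 9, so q = 9/(9 - 1) = 1.125
|y|^q = 6.9026^1.125 = 8.788
f*(6.9026) = 8.788 / 1.125 = 7.8115


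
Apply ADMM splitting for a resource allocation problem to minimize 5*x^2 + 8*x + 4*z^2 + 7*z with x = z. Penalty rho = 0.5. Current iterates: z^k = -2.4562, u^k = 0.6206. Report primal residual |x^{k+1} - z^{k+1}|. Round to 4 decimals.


ADMM iteration with rho = 0.5, z^k = -2.4562, u^k = 0.6206
Step 1: x-update.
Minimize 5*x^2 + 8*x + (0.5/2)*(x + 2.4562 + 0.6206)^2
FOC: (2*5 + 0.5)*x = -8 + 0.5*(-2.4562 - 0.6206)
x^{k+1} = -0.9084
Step 2: z-update.
Minimize 4*z^2 + 7*z + (0.5/2)*(-0.9084 - z + 0.6206)^2
FOC: (2*4 + 0.5)*z = -7 + 0.5*(-0.9084 + 0.6206)
z^{k+1} = -0.8405
Step 3: u-update.
u^{k+1} = 0.6206 - 0.9084 + 0.8405 = 0.5526
Step 4: Primal residual = |-0.9084 + 0.8405| = 0.068


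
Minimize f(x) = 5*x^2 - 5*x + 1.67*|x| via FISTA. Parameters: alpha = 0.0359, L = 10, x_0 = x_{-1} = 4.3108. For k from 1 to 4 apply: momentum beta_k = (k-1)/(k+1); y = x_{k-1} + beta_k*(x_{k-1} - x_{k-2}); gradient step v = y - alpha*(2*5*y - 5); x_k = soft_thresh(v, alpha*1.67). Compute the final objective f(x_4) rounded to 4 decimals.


FISTA on f(x) = 5*x^2 - 5*x + 1.67*|x|
L = 10, alpha = 0.0359
Iteration 1: beta = 0.0, y = 4.3108 + 0.0*(4.3108 - 4.3108) = 4.3108
  grad(y) = 38.108, v = y - alpha*grad = 2.9427
  prox(v) = soft_thresh(2.9427, 0.06) = 2.8828
Iteration 2: beta = 0.3333, y = 2.8828 + 0.3333*(2.8828 - 4.3108) = 2.4068
  grad(y) = 19.0676, v = y - alpha*grad = 1.7222
  prox(v) = soft_thresh(1.7222, 0.06) = 1.6623
Iteration 3: beta = 0.5, y = 1.6623 + 0.5*(1.6623 - 2.8828) = 1.052
  grad(y) = 5.5204, v = y - alpha*grad = 0.8539
  prox(v) = soft_thresh(0.8539, 0.06) = 0.7939
Iteration 4: beta = 0.6, y = 0.7939 + 0.6*(0.7939 - 1.6623) = 0.2729
  grad(y) = -2.2713, v = y - alpha*grad = 0.3544
  prox(v) = soft_thresh(0.3544, 0.06) = 0.2945
f(x_4) = 5*0.2945^2 - 5*0.2945 + 1.67*|0.2945| = -0.547


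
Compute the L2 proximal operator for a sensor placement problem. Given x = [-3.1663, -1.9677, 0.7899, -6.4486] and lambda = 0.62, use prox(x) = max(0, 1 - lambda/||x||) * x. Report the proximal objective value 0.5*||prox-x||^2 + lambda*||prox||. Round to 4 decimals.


Step 1: Compute ||x||.
||x|| = 7.4904
Step 2: Compute scaling factor.
scale = max(0, 1 - 0.62/7.4904) = 0.9172
Step 3: prox(x) = [-2.9042, -1.8048, 0.7245, -5.9148]
||prox(x)|| = 6.8704
Step 4: Proximal objective.
0.5*||prox-x||^2 = 0.1922
lambda*||prox|| = 4.2596
Total = 4.4518


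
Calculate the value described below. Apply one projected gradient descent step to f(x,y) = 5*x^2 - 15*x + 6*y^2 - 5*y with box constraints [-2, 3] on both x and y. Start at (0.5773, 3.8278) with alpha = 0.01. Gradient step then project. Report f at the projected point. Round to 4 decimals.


Step 1: Compute gradient at (0.5773, 3.8278).
grad_x = 2*5*0.5773 - 15 = -9.227
grad_y = 2*6*3.8278 - 5 = 40.9336
Step 2: Gradient step.
x_raw = 0.5773 - 0.01*-9.227 = 0.6696
y_raw = 3.8278 - 0.01*40.9336 = 3.4185
Step 3: Project onto [-2, 3].
x_proj = clip(0.6696) = 0.6696
y_proj = clip(3.4185) = 3.0
Step 4: Evaluate f.
f(0.6696, 3.0) = 31.1981


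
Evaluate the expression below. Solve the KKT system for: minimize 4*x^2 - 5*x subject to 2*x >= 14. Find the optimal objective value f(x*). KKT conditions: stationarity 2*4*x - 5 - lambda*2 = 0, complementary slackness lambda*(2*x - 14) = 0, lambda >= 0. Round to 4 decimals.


Step 1: Try lambda = 0 (constraint inactive).
x_unc = 5/(2*4) = 0.625
Check: 2*0.625 = 1.25 < 14 -- violated!
Step 2: Constraint must be active: 2*x = 14
x* = 14/2 = 7.0
lambda = (2*4*7.0 - 5)/2 = 25.5
Step 3: Compute optimal value.
f(x*) = 4*7.0^2 - 5*7.0 = 161.0


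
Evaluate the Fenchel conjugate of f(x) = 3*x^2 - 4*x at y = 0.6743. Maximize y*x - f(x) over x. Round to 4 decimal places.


f*(y) = sup_x {y*x - a*x^2 - b*x} = sup_x {(y-b)*x - a*x^2}
FOC: (y - b) - 2a*x = 0 => x* = (y - b)/(2a)
x* = (0.6743 + 4)/(2*3) = 0.7791
f*(0.6743) = (y-b)^2/(4a) = (0.6743 + 4)^2/(4*3)
= 21.8491/12 = 1.8208


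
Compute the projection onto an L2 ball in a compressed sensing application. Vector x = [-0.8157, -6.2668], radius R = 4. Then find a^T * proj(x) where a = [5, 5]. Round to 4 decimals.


Step 1: Compute ||x|| (intermediates to 6 decimals).
||x|| = sqrt((-0.8157)^2 + (-6.2668)^2) = 6.319664
Step 2: Project.
Since ||x|| > R, scale = R/||x|| = 4/6.319664 = 0.632945, proj(x) = scale * x
proj(x) = [-0.516293, -3.96654]
Step 3: Dot product.
a^T * proj(x) = 5*(-0.516293) + 5*(-3.96654) = -22.4142


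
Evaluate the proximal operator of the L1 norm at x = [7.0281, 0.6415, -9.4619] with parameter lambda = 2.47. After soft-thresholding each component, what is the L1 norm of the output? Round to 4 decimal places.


Soft-thresholding with lambda = 2.47:
prox(7.0281) = sign(7.0281)*max(|7.0281| - 2.47, 0) = 4.5581
prox(0.6415) = sign(0.6415)*max(|0.6415| - 2.47, 0) = 0.0
prox(-9.4619) = sign(-9.4619)*max(|-9.4619| - 2.47, 0) = -6.9919
prox(x) = [4.5581, 0.0, -6.9919]
||prox(x)||_1 = 4.5581 + 0.0 + 6.9919 = 11.55


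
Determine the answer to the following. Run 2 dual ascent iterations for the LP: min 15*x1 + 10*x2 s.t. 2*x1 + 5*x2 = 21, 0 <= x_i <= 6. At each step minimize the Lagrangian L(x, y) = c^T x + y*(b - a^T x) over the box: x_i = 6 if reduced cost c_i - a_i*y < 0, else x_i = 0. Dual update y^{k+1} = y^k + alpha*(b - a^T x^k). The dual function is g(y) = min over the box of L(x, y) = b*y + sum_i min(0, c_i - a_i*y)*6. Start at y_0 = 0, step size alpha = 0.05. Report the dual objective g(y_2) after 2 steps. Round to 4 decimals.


Dual ascent for LP: min 15*x1 + 10*x2, 2*x1 + 5*x2 = 21, 0 <= x_i <= 6
Step 1: y^k = 0.0, reduced costs: (15.0, 10.0)
  x^k = (0.0, 0.0), subgradient = b - a^T x = 21.0
  y^{k+1} = 0.0 + 0.05*21.0 = 1.05
Step 2: y^k = 1.05, reduced costs: (12.9, 4.75)
  x^k = (0.0, 0.0), subgradient = b - a^T x = 21.0
  y^{k+1} = 1.05 + 0.05*21.0 = 2.1
Dual objective at y_2 = 2.1: reduced costs (10.8, -0.5), box minimizer x = (0.0, 6.0)
g(y_2) = b*y + (c1 - a1*y)*x1 + (c2 - a2*y)*x2 = 21*2.1 + 10.8*0.0 + (-0.5)*6.0 = 44.1 + 0.0 - 3.0 = 41.1


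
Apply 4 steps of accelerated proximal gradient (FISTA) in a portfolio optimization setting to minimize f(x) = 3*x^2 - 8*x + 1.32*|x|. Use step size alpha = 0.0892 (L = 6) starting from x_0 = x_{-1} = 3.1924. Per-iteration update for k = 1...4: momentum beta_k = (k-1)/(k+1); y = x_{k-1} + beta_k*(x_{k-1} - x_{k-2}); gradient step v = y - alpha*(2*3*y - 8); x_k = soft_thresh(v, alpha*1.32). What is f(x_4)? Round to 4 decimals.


FISTA on f(x) = 3*x^2 - 8*x + 1.32*|x|
L = 6, alpha = 0.0892
Iteration 1: beta = 0.0, y = 3.1924 + 0.0*(3.1924 - 3.1924) = 3.1924
  grad(y) = 11.1544, v = y - alpha*grad = 2.1974
  prox(v) = soft_thresh(2.1974, 0.1177) = 2.0797
Iteration 2: beta = 0.3333, y = 2.0797 + 0.3333*(2.0797 - 3.1924) = 1.7088
  grad(y) = 2.2527, v = y - alpha*grad = 1.5078
  prox(v) = soft_thresh(1.5078, 0.1177) = 1.3901
Iteration 3: beta = 0.5, y = 1.3901 + 0.5*(1.3901 - 2.0797) = 1.0453
  grad(y) = -1.7282, v = y - alpha*grad = 1.1995
  prox(v) = soft_thresh(1.1995, 0.1177) = 1.0817
Iteration 4: beta = 0.6, y = 1.0817 + 0.6*(1.0817 - 1.3901) = 0.8967
  grad(y) = -2.6199, v = y - alpha*grad = 1.1304
  prox(v) = soft_thresh(1.1304, 0.1177) = 1.0126
f(x_4) = 3*1.0126^2 - 8*1.0126 + 1.32*|1.0126| = -3.6881


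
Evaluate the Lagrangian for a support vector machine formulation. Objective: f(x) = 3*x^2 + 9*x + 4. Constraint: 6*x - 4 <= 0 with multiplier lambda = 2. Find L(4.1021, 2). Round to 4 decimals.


Step 1: Evaluate f(x).
f(4.1021) = 3*4.1021^2 + 9*4.1021 + 4 = 91.4006
Step 2: Evaluate g(x).
g(4.1021) = 6*4.1021 - 4 = 20.6126
Step 3: Compute Lagrangian.
L = 91.4006 + 2*20.6126 = 132.6258


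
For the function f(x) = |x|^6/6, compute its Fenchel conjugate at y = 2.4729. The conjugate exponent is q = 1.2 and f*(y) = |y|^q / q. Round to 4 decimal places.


The conjugate exponent q satisfies 1/p + 1/q = 1.
p = 6, so q = 6/(6 - 1) = 1.2
|y|^q = 2.4729^1.2 = 2.9638
f*(2.4729) = 2.9638 / 1.2 = 2.4698


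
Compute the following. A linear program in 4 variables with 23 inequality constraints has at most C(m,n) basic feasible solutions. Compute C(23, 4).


Each vertex corresponds to some choice of n active constraints out of m, so the number of vertices is at most C(m, n) = m! / (n!(m-n)!).
m = 23, n = 4
Numerator: 23 * 22 * 21 * 20
Denominator: 4! = 24
C(23, 4) = 8855


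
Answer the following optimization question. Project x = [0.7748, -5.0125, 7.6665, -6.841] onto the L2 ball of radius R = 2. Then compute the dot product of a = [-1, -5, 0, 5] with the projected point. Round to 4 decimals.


Step 1: Compute ||x|| (intermediates to 6 decimals).
||x|| = sqrt(0.7748^2 + (-5.0125)^2 + 7.6665^2 + (-6.841)^2) = 11.45862
Step 2: Project.
Since ||x|| > R, scale = R/||x|| = 2/11.45862 = 0.174541, proj(x) = scale * x
proj(x) = [0.135234, -0.874887, 1.338119, -1.194035]
Step 3: Dot product.
a^T * proj(x) = -1*0.135234 - 5*(-0.874887) + 0*1.338119 + 5*(-1.194035) = -1.731


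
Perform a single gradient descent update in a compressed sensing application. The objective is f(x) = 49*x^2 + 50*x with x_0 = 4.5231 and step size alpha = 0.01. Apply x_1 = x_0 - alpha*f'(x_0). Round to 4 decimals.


We compute the gradient at x_0 and apply the update.
f'(x) = 98*x + 50
f'(4.5231) = 98*4.5231 + 50 = 493.2638
x_1 = 4.5231 - 0.01*493.2638 = -0.4095


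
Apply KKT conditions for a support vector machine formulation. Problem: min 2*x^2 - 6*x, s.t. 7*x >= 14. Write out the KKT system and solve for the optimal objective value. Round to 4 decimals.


Step 1: Try lambda = 0 (constraint inactive).
x_unc = 6/(2*2) = 1.5
Check: 7*1.5 = 10.5 < 14 -- violated!
Step 2: Constraint must be active: 7*x = 14
x* = 14/7 = 2.0
lambda = (2*2*2.0 - 6)/7 = 0.2857
Step 3: Compute optimal value.
f(x*) = 2*2.0^2 - 6*2.0 = -4.0


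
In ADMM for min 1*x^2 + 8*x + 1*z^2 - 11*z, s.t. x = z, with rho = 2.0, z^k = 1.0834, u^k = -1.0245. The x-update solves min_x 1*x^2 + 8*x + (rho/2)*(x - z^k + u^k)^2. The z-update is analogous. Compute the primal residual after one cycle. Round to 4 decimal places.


ADMM iteration with rho = 2.0, z^k = 1.0834, u^k = -1.0245
Step 1: x-update.
Minimize 1*x^2 + 8*x + (2.0/2)*(x - 1.0834 - 1.0245)^2
FOC: (2*1 + 2.0)*x = -8 + 2.0*(1.0834 + 1.0245)
x^{k+1} = -0.9461
Step 2: z-update.
Minimize 1*z^2 - 11*z + (2.0/2)*(-0.9461 - z - 1.0245)^2
FOC: (2*1 + 2.0)*z = 11 + 2.0*(-0.9461 - 1.0245)
z^{k+1} = 1.7647
Step 3: u-update.
u^{k+1} = -1.0245 - 0.9461 - 1.7647 = -3.7353
Step 4: Primal residual = |-0.9461 - 1.7647| = 2.7108


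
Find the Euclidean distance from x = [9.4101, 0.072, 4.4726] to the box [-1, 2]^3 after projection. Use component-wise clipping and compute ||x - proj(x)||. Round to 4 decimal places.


Project each component onto [-1, 2].
clip(9.4101) = 2.0, clip(0.072) = 0.072, clip(4.4726) = 2.0
Projection = [2.0, 0.072, 2.0]
Squared diffs: [54.9096, 0.0, 6.1138]
Distance = sqrt(61.0234) = 7.8117


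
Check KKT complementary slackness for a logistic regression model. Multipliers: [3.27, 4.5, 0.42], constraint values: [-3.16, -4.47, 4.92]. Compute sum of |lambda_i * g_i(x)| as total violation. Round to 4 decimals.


KKT complementary slackness check:
lambda_1 * g_1 = 3.27 * -3.16 = -10.3332
lambda_2 * g_2 = 4.5 * -4.47 = -20.115
lambda_3 * g_3 = 0.42 * 4.92 = 2.0664
Total violation = 10.3332 + 20.115 + 2.0664 = 32.5146


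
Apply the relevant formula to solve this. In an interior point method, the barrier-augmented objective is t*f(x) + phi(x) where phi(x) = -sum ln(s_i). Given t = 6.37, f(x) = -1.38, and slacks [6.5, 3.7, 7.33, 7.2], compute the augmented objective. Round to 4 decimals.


Step 1: Compute log-barrier.
ln values: [1.8718, 1.3083, 1.992, 1.9741]
phi = -(1.8718 + 1.3083 + 1.992 + 1.9741) = -7.1462
Step 2: Compute augmented objective.
t*f(x) = 6.37*-1.38 = -8.7906
Total = -8.7906 - 7.1462 = -15.9368


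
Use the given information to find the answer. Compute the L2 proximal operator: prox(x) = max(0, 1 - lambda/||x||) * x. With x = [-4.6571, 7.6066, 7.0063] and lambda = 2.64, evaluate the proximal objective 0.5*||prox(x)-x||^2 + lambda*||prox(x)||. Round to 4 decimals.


Step 1: Compute ||x||.
||x|| = 11.3418
Step 2: Compute scaling factor.
scale = max(0, 1 - 2.64/11.3418) = 0.7672
Step 3: prox(x) = [-3.5731, 5.836, 5.3755]
||prox(x)|| = 8.7018
Step 4: Proximal objective.
0.5*||prox-x||^2 = 3.4848
lambda*||prox|| = 22.9728
Total = 26.4576


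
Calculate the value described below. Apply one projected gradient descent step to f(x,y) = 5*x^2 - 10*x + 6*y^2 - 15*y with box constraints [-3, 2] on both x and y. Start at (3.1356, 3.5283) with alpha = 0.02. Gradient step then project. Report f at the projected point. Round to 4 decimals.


Step 1: Compute gradient at (3.1356, 3.5283).
grad_x = 2*5*3.1356 - 10 = 21.356
grad_y = 2*6*3.5283 - 15 = 27.3396
Step 2: Gradient step.
x_raw = 3.1356 - 0.02*21.356 = 2.7085
y_raw = 3.5283 - 0.02*27.3396 = 2.9815
Step 3: Project onto [-3, 2].
x_proj = clip(2.7085) = 2.0
y_proj = clip(2.9815) = 2.0
Step 4: Evaluate f.
f(2.0, 2.0) = -6.0
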